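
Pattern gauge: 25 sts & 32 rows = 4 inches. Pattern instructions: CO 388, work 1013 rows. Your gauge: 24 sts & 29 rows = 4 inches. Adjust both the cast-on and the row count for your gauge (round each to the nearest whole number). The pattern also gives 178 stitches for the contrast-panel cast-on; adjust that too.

Cast on 372 stitches; work 918 rows; contrast-panel cast-on 171 stitches.

Stitches: 388 × 24/25 = 372.48 → 372.
Rows: 1013 × 29/32 = 918.03 → 918.
contrast-panel cast-on: 178 × 24/25 = 170.88 → 171.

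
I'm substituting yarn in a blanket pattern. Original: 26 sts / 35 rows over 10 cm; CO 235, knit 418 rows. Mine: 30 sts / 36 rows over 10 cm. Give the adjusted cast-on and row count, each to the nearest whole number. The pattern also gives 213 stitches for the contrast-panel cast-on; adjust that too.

Stitches: 235 × 30/26 = 271.15 → 271.
Rows: 418 × 36/35 = 429.94 → 430.
contrast-panel cast-on: 213 × 30/26 = 245.77 → 246.

Cast on 271 stitches; work 430 rows; contrast-panel cast-on 246 stitches.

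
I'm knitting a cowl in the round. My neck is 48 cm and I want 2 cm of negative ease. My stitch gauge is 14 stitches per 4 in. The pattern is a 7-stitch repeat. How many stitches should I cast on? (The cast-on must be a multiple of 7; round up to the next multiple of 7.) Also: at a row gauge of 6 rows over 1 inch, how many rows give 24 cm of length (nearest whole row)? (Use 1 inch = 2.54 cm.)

Finished = 48 − 2 = 46 cm.
46 cm × 1/2.54 = 18.11 inches.
14/4 = 3.5 sts per in; 18.11 × 3.5 = 63.39 sts.
Next multiple of 7 → 70.
24 cm = 9.45 inches; × 6 = 56.69 → 57 rows.

Cast on 70 stitches; work 57 rows.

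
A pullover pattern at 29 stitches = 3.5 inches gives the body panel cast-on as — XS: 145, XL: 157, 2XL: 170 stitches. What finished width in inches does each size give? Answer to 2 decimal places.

29/3.5 = 8.286 sts per in.
XS: 145 / 8.286 = 17.500 → 17.50 in.
XL: 157 / 8.286 = 18.948 → 18.95 in.
2XL: 170 / 8.286 = 20.517 → 20.52 in.

XS 17.50 inches; XL 18.95 inches; 2XL 20.52 inches.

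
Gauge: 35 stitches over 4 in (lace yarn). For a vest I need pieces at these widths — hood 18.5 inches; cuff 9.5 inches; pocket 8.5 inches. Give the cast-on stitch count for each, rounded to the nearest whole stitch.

Rate = 35/4 = 8.75 sts per in.
hood: 18.5 × 8.75 = 161.88 → 162.
cuff: 9.5 × 8.75 = 83.12 → 83.
pocket: 8.5 × 8.75 = 74.38 → 74.

hood 162; cuff 83; pocket 74.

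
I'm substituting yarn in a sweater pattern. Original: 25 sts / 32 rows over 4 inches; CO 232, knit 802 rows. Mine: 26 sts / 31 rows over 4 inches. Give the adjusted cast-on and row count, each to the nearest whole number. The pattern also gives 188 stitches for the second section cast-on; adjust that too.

Cast on 241 stitches; work 777 rows; second section cast-on 196 stitches.

Stitches: 232 × 26/25 = 241.28 → 241.
Rows: 802 × 31/32 = 776.94 → 777.
second section cast-on: 188 × 26/25 = 195.52 → 196.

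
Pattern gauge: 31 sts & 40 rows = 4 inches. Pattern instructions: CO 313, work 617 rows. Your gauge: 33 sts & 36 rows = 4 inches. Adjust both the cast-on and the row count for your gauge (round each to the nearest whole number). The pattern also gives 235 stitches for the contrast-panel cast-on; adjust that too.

Cast on 333 stitches; work 555 rows; contrast-panel cast-on 250 stitches.

Stitches: 313 × 33/31 = 333.19 → 333.
Rows: 617 × 36/40 = 555.30 → 555.
contrast-panel cast-on: 235 × 33/31 = 250.16 → 250.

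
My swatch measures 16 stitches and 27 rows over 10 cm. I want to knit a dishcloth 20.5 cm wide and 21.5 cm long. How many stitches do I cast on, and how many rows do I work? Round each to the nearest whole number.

Cast on 33 stitches and work 58 rows.

Stitch gauge = 16/10 = 1.6 sts/cm; 20.5 × 1.6 = 32.80 → 33 sts.
Row gauge = 27/10 = 2.7 rows/cm; 21.5 × 2.7 = 58.05 → 58 rows.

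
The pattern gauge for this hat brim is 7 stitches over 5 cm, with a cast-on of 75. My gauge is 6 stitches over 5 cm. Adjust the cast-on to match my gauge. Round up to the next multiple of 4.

CO 68 sts.

Scale factor = 6 / 7 = 0.857.
75 × 6 / 7 = 64.29 sts.
→ 68 sts.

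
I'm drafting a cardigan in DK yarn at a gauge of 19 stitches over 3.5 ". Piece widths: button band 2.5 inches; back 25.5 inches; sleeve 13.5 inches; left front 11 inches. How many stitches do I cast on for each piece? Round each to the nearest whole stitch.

button band 14; back 138; sleeve 73; left front 60.

Rate = 19/3.5 = 5.429 sts per in.
button band: 2.5 × 5.429 = 13.57 → 14.
back: 25.5 × 5.429 = 138.43 → 138.
sleeve: 13.5 × 5.429 = 73.29 → 73.
left front: 11 × 5.429 = 59.71 → 60.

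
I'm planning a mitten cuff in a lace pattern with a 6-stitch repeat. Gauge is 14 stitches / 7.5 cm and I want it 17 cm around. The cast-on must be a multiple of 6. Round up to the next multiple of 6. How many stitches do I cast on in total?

Cast on 36 stitches.

14 / 7.5 = 1.867 sts per cm.
17 × 1.867 = 31.73 sts.
Next multiple of 6: 36.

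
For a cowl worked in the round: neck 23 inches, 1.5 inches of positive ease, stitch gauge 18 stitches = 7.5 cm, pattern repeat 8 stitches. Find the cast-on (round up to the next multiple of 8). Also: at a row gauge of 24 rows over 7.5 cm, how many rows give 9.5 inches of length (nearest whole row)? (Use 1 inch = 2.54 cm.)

Finished = 23 + 1.5 = 24.5 inches.
24.5 inches × 2.54 = 62.23 cm.
18/7.5 = 2.4 sts per cm; 62.23 × 2.4 = 149.35 sts.
Next multiple of 8 → 152.
9.5 inches = 24.13 cm; × 3.2 = 77.22 → 77 rows.

Cast on 152 stitches; work 77 rows.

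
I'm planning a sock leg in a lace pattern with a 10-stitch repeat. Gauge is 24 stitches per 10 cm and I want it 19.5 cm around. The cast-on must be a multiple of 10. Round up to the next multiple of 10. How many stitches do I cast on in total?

Cast on 50 stitches.

24 / 10 = 2.4 sts per cm.
19.5 × 2.4 = 46.80 sts.
Next multiple of 10: 50.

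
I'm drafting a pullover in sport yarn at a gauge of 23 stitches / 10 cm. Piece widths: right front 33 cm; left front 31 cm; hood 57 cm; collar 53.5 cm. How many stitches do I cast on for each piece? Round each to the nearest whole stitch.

Rate = 23/10 = 2.3 sts per cm.
right front: 33 × 2.3 = 75.90 → 76.
left front: 31 × 2.3 = 71.30 → 71.
hood: 57 × 2.3 = 131.10 → 131.
collar: 53.5 × 2.3 = 123.05 → 123.

right front 76; left front 71; hood 131; collar 123.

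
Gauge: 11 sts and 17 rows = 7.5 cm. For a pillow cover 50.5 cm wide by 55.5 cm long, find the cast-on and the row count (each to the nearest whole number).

Stitch gauge = 11/7.5 = 1.467 sts/cm; 50.5 × 1.467 = 74.07 → 74 sts.
Row gauge = 17/7.5 = 2.267 rows/cm; 55.5 × 2.267 = 125.80 → 126 rows.

Cast on 74 stitches and work 126 rows.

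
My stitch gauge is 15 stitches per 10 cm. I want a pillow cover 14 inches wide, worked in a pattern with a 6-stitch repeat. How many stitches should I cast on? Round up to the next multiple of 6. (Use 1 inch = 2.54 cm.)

14 in = 14 × 2.54 = 35.56 cm.
15 / 10 = 1.5 sts/cm.
35.56 × 1.5 = 53.34 sts.
→ 54.

CO 54 sts.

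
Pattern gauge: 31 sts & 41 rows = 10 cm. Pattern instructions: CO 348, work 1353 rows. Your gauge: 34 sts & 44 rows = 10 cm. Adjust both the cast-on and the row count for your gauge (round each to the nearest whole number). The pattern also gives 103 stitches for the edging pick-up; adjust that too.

Stitches: 348 × 34/31 = 381.68 → 382.
Rows: 1353 × 44/41 = 1452.00 → 1452.
edging pick-up: 103 × 34/31 = 112.97 → 113.

Cast on 382 stitches; work 1452 rows; edging pick-up 113 stitches.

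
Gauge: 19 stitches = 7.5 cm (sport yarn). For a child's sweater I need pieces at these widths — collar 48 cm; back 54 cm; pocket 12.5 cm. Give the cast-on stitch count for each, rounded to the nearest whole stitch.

Rate = 19/7.5 = 2.533 sts per cm.
collar: 48 × 2.533 = 121.60 → 122.
back: 54 × 2.533 = 136.80 → 137.
pocket: 12.5 × 2.533 = 31.67 → 32.

collar 122; back 137; pocket 32.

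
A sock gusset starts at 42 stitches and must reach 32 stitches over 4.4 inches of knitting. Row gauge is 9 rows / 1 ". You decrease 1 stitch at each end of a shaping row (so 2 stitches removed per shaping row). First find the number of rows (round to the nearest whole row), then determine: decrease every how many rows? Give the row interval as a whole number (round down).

Decrease every 8th row.

Rows = 4.4 × 9 = 39.6 → 40 rows.
Stitches to remove: 10 → 5 shaping rows (at 2 st each).
40 / 5 = 8.00 → every 8 rows.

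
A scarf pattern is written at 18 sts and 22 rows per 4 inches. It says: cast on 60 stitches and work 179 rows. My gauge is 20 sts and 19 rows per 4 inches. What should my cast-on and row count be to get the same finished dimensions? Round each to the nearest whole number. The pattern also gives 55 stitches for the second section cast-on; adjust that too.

Stitches: 60 × 20/18 = 66.67 → 67.
Rows: 179 × 19/22 = 154.59 → 155.
second section cast-on: 55 × 20/18 = 61.11 → 61.

Cast on 67 stitches; work 155 rows; second section cast-on 61 stitches.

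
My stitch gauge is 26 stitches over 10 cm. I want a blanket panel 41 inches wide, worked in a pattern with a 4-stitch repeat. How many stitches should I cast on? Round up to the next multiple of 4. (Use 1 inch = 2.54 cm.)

272 stitches.

41 in = 41 × 2.54 = 104.14 cm.
26 / 10 = 2.6 sts/cm.
104.14 × 2.6 = 270.76 sts.
→ 272.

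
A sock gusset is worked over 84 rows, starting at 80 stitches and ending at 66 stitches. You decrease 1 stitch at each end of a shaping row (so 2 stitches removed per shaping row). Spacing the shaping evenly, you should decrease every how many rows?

Decrease every 12th row.

Stitches to remove: |66 − 80| = 14.
Shaping rows needed: 14 / 2 = 7.
84 rows / 7 = every 12 rows.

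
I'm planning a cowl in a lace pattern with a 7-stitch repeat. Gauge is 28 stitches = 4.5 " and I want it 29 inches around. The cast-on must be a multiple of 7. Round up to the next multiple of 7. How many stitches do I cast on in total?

28 / 4.5 = 6.222 sts per inch.
29 × 6.222 = 180.44 sts.
Next multiple of 7: 182.

Cast on 182 stitches.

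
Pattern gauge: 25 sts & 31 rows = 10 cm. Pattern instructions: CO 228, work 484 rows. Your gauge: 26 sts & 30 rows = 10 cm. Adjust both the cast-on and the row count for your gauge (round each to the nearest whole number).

Cast on 237 stitches; work 468 rows.

Stitches: 228 × 26/25 = 237.12 → 237.
Rows: 484 × 30/31 = 468.39 → 468.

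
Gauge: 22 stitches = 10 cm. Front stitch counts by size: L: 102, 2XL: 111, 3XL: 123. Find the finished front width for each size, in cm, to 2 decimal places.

22/10 = 2.2 sts per cm.
L: 102 / 2.2 = 46.364 → 46.36 cm.
2XL: 111 / 2.2 = 50.455 → 50.45 cm.
3XL: 123 / 2.2 = 55.909 → 55.91 cm.

L 46.36 cm; 2XL 50.45 cm; 3XL 55.91 cm.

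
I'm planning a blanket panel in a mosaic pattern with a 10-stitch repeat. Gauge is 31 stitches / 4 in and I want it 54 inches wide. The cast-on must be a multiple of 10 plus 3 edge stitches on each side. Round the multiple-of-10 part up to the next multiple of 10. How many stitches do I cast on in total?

31 / 4 = 7.75 sts per inch.
54 × 7.75 = 418.50 sts.
Less 6 edge sts → 412.50 for the repeat.
Next multiple of 10: 420.
Add back 6 edge sts → 426.

Cast on 426 stitches.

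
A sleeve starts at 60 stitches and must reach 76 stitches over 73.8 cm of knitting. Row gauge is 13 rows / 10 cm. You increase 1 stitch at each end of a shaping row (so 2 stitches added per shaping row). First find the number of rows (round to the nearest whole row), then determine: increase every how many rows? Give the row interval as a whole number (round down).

Increase every 12th row.

Rows = 73.8 × 1.3 = 95.9 → 96 rows.
Stitches to add: 16 → 8 shaping rows (at 2 st each).
96 / 8 = 12.00 → every 12 rows.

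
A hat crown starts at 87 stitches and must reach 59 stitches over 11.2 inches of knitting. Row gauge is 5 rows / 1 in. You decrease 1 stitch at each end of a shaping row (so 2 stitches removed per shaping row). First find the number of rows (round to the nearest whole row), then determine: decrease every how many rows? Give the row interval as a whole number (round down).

Decrease every 4th row.

Rows = 11.2 × 5 = 56.0 → 56 rows.
Stitches to remove: 28 → 14 shaping rows (at 2 st each).
56 / 14 = 4.00 → every 4 rows.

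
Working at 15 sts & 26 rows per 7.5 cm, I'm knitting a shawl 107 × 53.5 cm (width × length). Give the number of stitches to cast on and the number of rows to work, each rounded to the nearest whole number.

Stitch gauge = 15/7.5 = 2 sts/cm; 107 × 2 = 214.00 → 214 sts.
Row gauge = 26/7.5 = 3.467 rows/cm; 53.5 × 3.467 = 185.47 → 185 rows.

Cast on 214 stitches and work 185 rows.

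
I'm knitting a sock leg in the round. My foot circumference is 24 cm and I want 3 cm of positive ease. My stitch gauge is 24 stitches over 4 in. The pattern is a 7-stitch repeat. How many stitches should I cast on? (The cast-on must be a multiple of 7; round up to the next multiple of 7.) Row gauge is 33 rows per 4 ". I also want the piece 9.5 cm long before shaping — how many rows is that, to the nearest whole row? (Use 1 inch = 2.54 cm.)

Finished = 24 + 3 = 27 cm.
27 cm × 1/2.54 = 10.63 inches.
24/4 = 6 sts per in; 10.63 × 6 = 63.78 sts.
Next multiple of 7 → 70.
9.5 cm = 3.74 inches; × 8.25 = 30.86 → 31 rows.

Cast on 70 stitches; work 31 rows.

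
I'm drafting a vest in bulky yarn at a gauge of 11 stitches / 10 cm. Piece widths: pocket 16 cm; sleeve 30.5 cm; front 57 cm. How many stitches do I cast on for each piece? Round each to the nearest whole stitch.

pocket 18; sleeve 34; front 63.

Rate = 11/10 = 1.1 sts per cm.
pocket: 16 × 1.1 = 17.60 → 18.
sleeve: 30.5 × 1.1 = 33.55 → 34.
front: 57 × 1.1 = 62.70 → 63.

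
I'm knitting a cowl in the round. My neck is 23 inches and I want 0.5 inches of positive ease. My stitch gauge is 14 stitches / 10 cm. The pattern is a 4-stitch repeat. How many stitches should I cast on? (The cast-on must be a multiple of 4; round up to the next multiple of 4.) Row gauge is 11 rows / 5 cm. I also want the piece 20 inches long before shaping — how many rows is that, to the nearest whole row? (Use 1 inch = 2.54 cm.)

Cast on 84 stitches; work 112 rows.

Finished = 23 + 0.5 = 23.5 inches.
23.5 inches × 2.54 = 59.69 cm.
14/10 = 1.4 sts per cm; 59.69 × 1.4 = 83.57 sts.
Next multiple of 4 → 84.
20 inches = 50.80 cm; × 2.2 = 111.76 → 112 rows.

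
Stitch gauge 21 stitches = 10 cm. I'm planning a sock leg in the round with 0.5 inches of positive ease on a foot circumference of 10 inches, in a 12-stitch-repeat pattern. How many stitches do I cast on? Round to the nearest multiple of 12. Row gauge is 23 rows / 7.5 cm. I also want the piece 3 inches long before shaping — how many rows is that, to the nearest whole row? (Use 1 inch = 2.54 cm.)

Finished = 10 + 0.5 = 10.5 inches.
10.5 inches × 2.54 = 26.67 cm.
21/10 = 2.1 sts per cm; 26.67 × 2.1 = 56.01 sts.
Nearest multiple of 12 → 60.
3 inches = 7.62 cm; × 3.067 = 23.37 → 23 rows.

Cast on 60 stitches; work 23 rows.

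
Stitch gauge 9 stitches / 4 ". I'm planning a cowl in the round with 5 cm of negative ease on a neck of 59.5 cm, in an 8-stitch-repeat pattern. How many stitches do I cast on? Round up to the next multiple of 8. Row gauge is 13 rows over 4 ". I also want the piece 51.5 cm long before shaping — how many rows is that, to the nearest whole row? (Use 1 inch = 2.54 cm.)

Finished = 59.5 − 5 = 54.5 cm.
54.5 cm × 1/2.54 = 21.46 inches.
9/4 = 2.25 sts per in; 21.46 × 2.25 = 48.28 sts.
Next multiple of 8 → 56.
51.5 cm = 20.28 inches; × 3.25 = 65.90 → 66 rows.

Cast on 56 stitches; work 66 rows.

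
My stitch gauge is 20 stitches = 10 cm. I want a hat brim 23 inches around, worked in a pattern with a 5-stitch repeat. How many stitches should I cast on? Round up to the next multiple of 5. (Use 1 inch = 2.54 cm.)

23 in = 23 × 2.54 = 58.42 cm.
20 / 10 = 2 sts/cm.
58.42 × 2 = 116.84 sts.
→ 120.

Cast on 120 stitches.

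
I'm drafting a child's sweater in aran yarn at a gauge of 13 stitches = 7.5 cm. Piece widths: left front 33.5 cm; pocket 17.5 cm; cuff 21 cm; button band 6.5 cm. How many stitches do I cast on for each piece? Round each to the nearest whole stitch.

Rate = 13/7.5 = 1.733 sts per cm.
left front: 33.5 × 1.733 = 58.07 → 58.
pocket: 17.5 × 1.733 = 30.33 → 30.
cuff: 21 × 1.733 = 36.40 → 36.
button band: 6.5 × 1.733 = 11.27 → 11.

left front 58; pocket 30; cuff 36; button band 11.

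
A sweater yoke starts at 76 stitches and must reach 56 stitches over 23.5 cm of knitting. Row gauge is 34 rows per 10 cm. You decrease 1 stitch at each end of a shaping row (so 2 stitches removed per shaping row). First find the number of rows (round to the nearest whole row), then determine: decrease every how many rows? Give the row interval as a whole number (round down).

Rows = 23.5 × 3.4 = 79.9 → 80 rows.
Stitches to remove: 20 → 10 shaping rows (at 2 st each).
80 / 10 = 8.00 → every 8 rows.

Decrease every 8th row.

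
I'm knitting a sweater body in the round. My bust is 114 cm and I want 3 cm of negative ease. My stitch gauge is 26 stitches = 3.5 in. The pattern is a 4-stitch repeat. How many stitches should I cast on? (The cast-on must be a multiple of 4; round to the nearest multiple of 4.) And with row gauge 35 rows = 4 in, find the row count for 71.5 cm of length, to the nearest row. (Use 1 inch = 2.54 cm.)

Finished = 114 − 3 = 111 cm.
111 cm × 1/2.54 = 43.70 inches.
26/3.5 = 7.429 sts per in; 43.70 × 7.429 = 324.63 sts.
Nearest multiple of 4 → 324.
71.5 cm = 28.15 inches; × 8.75 = 246.31 → 246 rows.

Cast on 324 stitches; work 246 rows.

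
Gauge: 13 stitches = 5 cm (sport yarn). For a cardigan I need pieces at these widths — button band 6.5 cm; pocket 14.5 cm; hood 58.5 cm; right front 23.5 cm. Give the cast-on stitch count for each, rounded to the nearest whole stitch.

button band 17; pocket 38; hood 152; right front 61.

Rate = 13/5 = 2.6 sts per cm.
button band: 6.5 × 2.6 = 16.90 → 17.
pocket: 14.5 × 2.6 = 37.70 → 38.
hood: 58.5 × 2.6 = 152.10 → 152.
right front: 23.5 × 2.6 = 61.10 → 61.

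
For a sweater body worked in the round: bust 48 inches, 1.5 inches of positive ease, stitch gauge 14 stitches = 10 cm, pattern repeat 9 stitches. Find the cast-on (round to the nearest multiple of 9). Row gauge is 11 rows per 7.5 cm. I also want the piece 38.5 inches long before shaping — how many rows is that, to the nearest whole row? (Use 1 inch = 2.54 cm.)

Cast on 180 stitches; work 143 rows.

Finished = 48 + 1.5 = 49.5 inches.
49.5 inches × 2.54 = 125.73 cm.
14/10 = 1.4 sts per cm; 125.73 × 1.4 = 176.02 sts.
Nearest multiple of 9 → 180.
38.5 inches = 97.79 cm; × 1.467 = 143.43 → 143 rows.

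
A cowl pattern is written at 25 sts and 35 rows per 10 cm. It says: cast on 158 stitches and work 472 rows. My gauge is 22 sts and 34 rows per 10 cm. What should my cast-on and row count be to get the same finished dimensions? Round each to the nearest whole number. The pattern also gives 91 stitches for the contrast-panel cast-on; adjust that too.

Cast on 139 stitches; work 459 rows; contrast-panel cast-on 80 stitches.

Stitches: 158 × 22/25 = 139.04 → 139.
Rows: 472 × 34/35 = 458.51 → 459.
contrast-panel cast-on: 91 × 22/25 = 80.08 → 80.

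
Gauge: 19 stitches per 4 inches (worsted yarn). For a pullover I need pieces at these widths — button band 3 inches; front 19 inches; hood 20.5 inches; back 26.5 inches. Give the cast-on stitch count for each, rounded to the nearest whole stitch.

button band 14; front 90; hood 97; back 126.

Rate = 19/4 = 4.75 sts per in.
button band: 3 × 4.75 = 14.25 → 14.
front: 19 × 4.75 = 90.25 → 90.
hood: 20.5 × 4.75 = 97.38 → 97.
back: 26.5 × 4.75 = 125.88 → 126.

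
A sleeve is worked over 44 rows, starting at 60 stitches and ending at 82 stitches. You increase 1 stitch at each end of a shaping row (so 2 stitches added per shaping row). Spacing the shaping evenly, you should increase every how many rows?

Increase every 4th row.

Stitches to add: |82 − 60| = 22.
Shaping rows needed: 22 / 2 = 11.
44 rows / 11 = every 4 rows.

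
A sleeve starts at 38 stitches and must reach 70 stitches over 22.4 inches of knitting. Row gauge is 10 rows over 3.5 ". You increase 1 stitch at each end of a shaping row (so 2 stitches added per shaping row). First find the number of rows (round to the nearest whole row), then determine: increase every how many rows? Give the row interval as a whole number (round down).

Increase every 4th row.

Rows = 22.4 × 2.857 = 64.0 → 64 rows.
Stitches to add: 32 → 16 shaping rows (at 2 st each).
64 / 16 = 4.00 → every 4 rows.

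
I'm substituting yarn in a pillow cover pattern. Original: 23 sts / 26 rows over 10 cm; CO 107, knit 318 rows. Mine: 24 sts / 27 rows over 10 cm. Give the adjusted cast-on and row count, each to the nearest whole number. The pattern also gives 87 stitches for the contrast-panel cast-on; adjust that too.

Stitches: 107 × 24/23 = 111.65 → 112.
Rows: 318 × 27/26 = 330.23 → 330.
contrast-panel cast-on: 87 × 24/23 = 90.78 → 91.

Cast on 112 stitches; work 330 rows; contrast-panel cast-on 91 stitches.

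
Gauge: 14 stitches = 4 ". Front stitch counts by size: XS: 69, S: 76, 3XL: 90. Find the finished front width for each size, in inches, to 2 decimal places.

14/4 = 3.5 sts per in.
XS: 69 / 3.5 = 19.714 → 19.71 in.
S: 76 / 3.5 = 21.714 → 21.71 in.
3XL: 90 / 3.5 = 25.714 → 25.71 in.

XS 19.71 inches; S 21.71 inches; 3XL 25.71 inches.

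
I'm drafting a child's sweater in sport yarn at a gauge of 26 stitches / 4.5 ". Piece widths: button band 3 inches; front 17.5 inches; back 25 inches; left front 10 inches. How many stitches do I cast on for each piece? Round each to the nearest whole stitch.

Rate = 26/4.5 = 5.778 sts per in.
button band: 3 × 5.778 = 17.33 → 17.
front: 17.5 × 5.778 = 101.11 → 101.
back: 25 × 5.778 = 144.44 → 144.
left front: 10 × 5.778 = 57.78 → 58.

button band 17; front 101; back 144; left front 58.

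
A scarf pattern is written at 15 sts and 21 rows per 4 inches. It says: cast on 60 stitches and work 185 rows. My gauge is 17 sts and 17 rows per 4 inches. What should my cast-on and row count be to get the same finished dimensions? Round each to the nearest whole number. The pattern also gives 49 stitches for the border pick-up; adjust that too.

Cast on 68 stitches; work 150 rows; border pick-up 56 stitches.

Stitches: 60 × 17/15 = 68.00 → 68.
Rows: 185 × 17/21 = 149.76 → 150.
border pick-up: 49 × 17/15 = 55.53 → 56.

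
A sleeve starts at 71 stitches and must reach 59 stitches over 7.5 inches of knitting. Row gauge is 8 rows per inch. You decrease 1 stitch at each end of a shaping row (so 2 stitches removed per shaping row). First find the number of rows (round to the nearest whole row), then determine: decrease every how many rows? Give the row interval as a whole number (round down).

Decrease every 10th row.

Rows = 7.5 × 8 = 60.0 → 60 rows.
Stitches to remove: 12 → 6 shaping rows (at 2 st each).
60 / 6 = 10.00 → every 10 rows.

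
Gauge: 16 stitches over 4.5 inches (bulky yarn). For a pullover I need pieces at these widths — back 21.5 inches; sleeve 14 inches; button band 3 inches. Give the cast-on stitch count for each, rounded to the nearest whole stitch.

back 76; sleeve 50; button band 11.

Rate = 16/4.5 = 3.556 sts per in.
back: 21.5 × 3.556 = 76.44 → 76.
sleeve: 14 × 3.556 = 49.78 → 50.
button band: 3 × 3.556 = 10.67 → 11.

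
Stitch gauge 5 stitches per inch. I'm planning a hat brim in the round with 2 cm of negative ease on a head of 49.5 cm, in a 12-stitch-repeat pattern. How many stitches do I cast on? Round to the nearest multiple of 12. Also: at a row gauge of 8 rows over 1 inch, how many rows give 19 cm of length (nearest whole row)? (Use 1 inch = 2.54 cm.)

Cast on 96 stitches; work 60 rows.

Finished = 49.5 − 2 = 47.5 cm.
47.5 cm × 1/2.54 = 18.70 inches.
5/1 = 5 sts per in; 18.70 × 5 = 93.50 sts.
Nearest multiple of 12 → 96.
19 cm = 7.48 inches; × 8 = 59.84 → 60 rows.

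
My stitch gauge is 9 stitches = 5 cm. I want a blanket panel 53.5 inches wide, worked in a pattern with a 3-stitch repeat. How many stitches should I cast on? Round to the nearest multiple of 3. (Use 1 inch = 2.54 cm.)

53.5 in = 53.5 × 2.54 = 135.89 cm.
9 / 5 = 1.8 sts/cm.
135.89 × 1.8 = 244.60 sts.
→ 246.

Cast on 246 stitches.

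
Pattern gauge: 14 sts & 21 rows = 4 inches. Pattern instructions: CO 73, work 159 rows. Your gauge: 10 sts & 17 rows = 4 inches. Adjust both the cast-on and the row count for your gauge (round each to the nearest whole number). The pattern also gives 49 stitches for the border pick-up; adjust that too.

Cast on 52 stitches; work 129 rows; border pick-up 35 stitches.

Stitches: 73 × 10/14 = 52.14 → 52.
Rows: 159 × 17/21 = 128.71 → 129.
border pick-up: 49 × 10/14 = 35.00 → 35.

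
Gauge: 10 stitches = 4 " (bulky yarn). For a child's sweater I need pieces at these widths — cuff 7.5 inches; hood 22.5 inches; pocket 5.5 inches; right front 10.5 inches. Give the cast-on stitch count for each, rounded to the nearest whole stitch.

Rate = 10/4 = 2.5 sts per in.
cuff: 7.5 × 2.5 = 18.75 → 19.
hood: 22.5 × 2.5 = 56.25 → 56.
pocket: 5.5 × 2.5 = 13.75 → 14.
right front: 10.5 × 2.5 = 26.25 → 26.

cuff 19; hood 56; pocket 14; right front 26.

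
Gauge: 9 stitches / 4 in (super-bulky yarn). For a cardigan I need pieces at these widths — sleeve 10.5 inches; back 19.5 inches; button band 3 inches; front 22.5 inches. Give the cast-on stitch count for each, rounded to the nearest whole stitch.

sleeve 24; back 44; button band 7; front 51.

Rate = 9/4 = 2.25 sts per in.
sleeve: 10.5 × 2.25 = 23.62 → 24.
back: 19.5 × 2.25 = 43.88 → 44.
button band: 3 × 2.25 = 6.75 → 7.
front: 22.5 × 2.25 = 50.62 → 51.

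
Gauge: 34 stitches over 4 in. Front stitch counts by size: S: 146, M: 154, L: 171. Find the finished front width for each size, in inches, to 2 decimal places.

34/4 = 8.5 sts per in.
S: 146 / 8.5 = 17.176 → 17.18 in.
M: 154 / 8.5 = 18.118 → 18.12 in.
L: 171 / 8.5 = 20.118 → 20.12 in.

S 17.18 inches; M 18.12 inches; L 20.12 inches.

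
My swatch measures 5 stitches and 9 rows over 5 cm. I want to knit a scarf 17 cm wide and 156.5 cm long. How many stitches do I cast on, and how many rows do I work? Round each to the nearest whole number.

Stitch gauge = 5/5 = 1 sts/cm; 17 × 1 = 17.00 → 17 sts.
Row gauge = 9/5 = 1.8 rows/cm; 156.5 × 1.8 = 281.70 → 282 rows.

Cast on 17 stitches and work 282 rows.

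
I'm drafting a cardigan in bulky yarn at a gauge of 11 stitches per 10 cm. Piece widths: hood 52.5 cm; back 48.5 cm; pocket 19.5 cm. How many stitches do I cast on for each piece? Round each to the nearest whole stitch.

Rate = 11/10 = 1.1 sts per cm.
hood: 52.5 × 1.1 = 57.75 → 58.
back: 48.5 × 1.1 = 53.35 → 53.
pocket: 19.5 × 1.1 = 21.45 → 21.

hood 58; back 53; pocket 21.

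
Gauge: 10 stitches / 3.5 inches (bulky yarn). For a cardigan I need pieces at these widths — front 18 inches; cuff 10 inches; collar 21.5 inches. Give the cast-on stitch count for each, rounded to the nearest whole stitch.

front 51; cuff 29; collar 61.

Rate = 10/3.5 = 2.857 sts per in.
front: 18 × 2.857 = 51.43 → 51.
cuff: 10 × 2.857 = 28.57 → 29.
collar: 21.5 × 2.857 = 61.43 → 61.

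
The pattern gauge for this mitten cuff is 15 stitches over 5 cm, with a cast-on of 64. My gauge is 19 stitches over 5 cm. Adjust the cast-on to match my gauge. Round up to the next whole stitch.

Cast on 82 stitches.

Scale factor = 19 / 15 = 1.267.
64 × 19 / 15 = 81.07 sts.
→ 82 sts.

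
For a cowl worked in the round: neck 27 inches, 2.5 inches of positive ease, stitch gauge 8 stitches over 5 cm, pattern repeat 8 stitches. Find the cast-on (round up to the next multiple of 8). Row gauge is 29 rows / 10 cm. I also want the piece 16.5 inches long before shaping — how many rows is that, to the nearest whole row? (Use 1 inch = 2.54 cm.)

Finished = 27 + 2.5 = 29.5 inches.
29.5 inches × 2.54 = 74.93 cm.
8/5 = 1.6 sts per cm; 74.93 × 1.6 = 119.89 sts.
Next multiple of 8 → 120.
16.5 inches = 41.91 cm; × 2.9 = 121.54 → 122 rows.

Cast on 120 stitches; work 122 rows.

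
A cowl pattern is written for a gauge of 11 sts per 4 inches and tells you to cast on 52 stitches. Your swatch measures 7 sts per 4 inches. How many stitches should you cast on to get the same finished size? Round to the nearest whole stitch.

Cast on 33 stitches.

Scale factor = 7 / 11 = 0.636.
52 × 7 / 11 = 33.09 sts.
→ 33 sts.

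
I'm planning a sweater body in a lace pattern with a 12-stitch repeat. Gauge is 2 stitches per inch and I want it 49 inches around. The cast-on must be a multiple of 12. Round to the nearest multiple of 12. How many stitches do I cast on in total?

Cast on 96 stitches.

2 / 1 = 2 sts per inch.
49 × 2 = 98.00 sts.
Nearest multiple of 12: 96.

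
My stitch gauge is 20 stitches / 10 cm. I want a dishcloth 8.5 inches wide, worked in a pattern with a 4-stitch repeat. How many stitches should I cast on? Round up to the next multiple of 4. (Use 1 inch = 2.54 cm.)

Cast on 44 stitches.

8.5 in = 8.5 × 2.54 = 21.59 cm.
20 / 10 = 2 sts/cm.
21.59 × 2 = 43.18 sts.
→ 44.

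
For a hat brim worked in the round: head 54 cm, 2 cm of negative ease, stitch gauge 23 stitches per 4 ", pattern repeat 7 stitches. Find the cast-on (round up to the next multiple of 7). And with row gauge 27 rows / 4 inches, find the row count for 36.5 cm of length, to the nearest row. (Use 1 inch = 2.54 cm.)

Finished = 54 − 2 = 52 cm.
52 cm × 1/2.54 = 20.47 inches.
23/4 = 5.75 sts per in; 20.47 × 5.75 = 117.72 sts.
Next multiple of 7 → 119.
36.5 cm = 14.37 inches; × 6.75 = 97.00 → 97 rows.

Cast on 119 stitches; work 97 rows.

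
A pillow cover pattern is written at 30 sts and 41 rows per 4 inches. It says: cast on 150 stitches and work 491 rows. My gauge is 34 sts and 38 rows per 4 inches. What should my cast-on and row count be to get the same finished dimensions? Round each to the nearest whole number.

Cast on 170 stitches; work 455 rows.

Stitches: 150 × 34/30 = 170.00 → 170.
Rows: 491 × 38/41 = 455.07 → 455.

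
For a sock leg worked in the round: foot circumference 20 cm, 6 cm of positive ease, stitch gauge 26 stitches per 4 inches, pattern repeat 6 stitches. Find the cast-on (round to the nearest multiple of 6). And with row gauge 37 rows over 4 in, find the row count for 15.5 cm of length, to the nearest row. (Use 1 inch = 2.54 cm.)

Finished = 20 + 6 = 26 cm.
26 cm × 1/2.54 = 10.24 inches.
26/4 = 6.5 sts per in; 10.24 × 6.5 = 66.54 sts.
Nearest multiple of 6 → 66.
15.5 cm = 6.10 inches; × 9.25 = 56.45 → 56 rows.

Cast on 66 stitches; work 56 rows.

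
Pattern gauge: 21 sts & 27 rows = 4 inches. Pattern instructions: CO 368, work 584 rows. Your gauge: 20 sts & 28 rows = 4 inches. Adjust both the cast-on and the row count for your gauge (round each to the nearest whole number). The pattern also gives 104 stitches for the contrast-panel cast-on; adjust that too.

Cast on 350 stitches; work 606 rows; contrast-panel cast-on 99 stitches.

Stitches: 368 × 20/21 = 350.48 → 350.
Rows: 584 × 28/27 = 605.63 → 606.
contrast-panel cast-on: 104 × 20/21 = 99.05 → 99.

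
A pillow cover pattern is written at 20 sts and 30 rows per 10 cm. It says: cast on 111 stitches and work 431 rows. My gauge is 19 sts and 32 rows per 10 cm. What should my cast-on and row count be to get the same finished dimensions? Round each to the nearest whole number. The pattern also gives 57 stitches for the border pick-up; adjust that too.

Stitches: 111 × 19/20 = 105.45 → 105.
Rows: 431 × 32/30 = 459.73 → 460.
border pick-up: 57 × 19/20 = 54.15 → 54.

Cast on 105 stitches; work 460 rows; border pick-up 54 stitches.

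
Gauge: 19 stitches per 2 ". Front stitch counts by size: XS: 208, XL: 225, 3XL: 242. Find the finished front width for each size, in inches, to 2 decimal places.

19/2 = 9.5 sts per in.
XS: 208 / 9.5 = 21.895 → 21.89 in.
XL: 225 / 9.5 = 23.684 → 23.68 in.
3XL: 242 / 9.5 = 25.474 → 25.47 in.

XS 21.89 inches; XL 23.68 inches; 3XL 25.47 inches.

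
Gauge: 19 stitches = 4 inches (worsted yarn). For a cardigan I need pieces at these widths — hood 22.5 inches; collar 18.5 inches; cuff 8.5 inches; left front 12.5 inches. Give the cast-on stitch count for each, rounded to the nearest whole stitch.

hood 107; collar 88; cuff 40; left front 59.

Rate = 19/4 = 4.75 sts per in.
hood: 22.5 × 4.75 = 106.88 → 107.
collar: 18.5 × 4.75 = 87.88 → 88.
cuff: 8.5 × 4.75 = 40.38 → 40.
left front: 12.5 × 4.75 = 59.38 → 59.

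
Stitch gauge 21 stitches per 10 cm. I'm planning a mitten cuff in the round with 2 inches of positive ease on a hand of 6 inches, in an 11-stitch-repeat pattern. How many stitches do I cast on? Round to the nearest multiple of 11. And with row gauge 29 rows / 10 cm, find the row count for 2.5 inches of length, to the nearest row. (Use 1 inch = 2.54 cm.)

Cast on 44 stitches; work 18 rows.

Finished = 6 + 2 = 8 inches.
8 inches × 2.54 = 20.32 cm.
21/10 = 2.1 sts per cm; 20.32 × 2.1 = 42.67 sts.
Nearest multiple of 11 → 44.
2.5 inches = 6.35 cm; × 2.9 = 18.41 → 18 rows.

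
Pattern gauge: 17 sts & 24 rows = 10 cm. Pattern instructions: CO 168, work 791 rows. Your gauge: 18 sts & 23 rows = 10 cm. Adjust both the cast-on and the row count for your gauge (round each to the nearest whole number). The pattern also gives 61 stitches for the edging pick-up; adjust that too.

Stitches: 168 × 18/17 = 177.88 → 178.
Rows: 791 × 23/24 = 758.04 → 758.
edging pick-up: 61 × 18/17 = 64.59 → 65.

Cast on 178 stitches; work 758 rows; edging pick-up 65 stitches.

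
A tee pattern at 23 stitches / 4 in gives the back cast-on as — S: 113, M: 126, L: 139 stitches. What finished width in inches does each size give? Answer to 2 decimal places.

23/4 = 5.75 sts per in.
S: 113 / 5.75 = 19.652 → 19.65 in.
M: 126 / 5.75 = 21.913 → 21.91 in.
L: 139 / 5.75 = 24.174 → 24.17 in.

S 19.65 inches; M 21.91 inches; L 24.17 inches.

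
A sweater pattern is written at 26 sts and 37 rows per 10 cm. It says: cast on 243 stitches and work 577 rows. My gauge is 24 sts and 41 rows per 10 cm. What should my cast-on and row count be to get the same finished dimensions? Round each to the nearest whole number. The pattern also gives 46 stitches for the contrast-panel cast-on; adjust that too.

Cast on 224 stitches; work 639 rows; contrast-panel cast-on 42 stitches.

Stitches: 243 × 24/26 = 224.31 → 224.
Rows: 577 × 41/37 = 639.38 → 639.
contrast-panel cast-on: 46 × 24/26 = 42.46 → 42.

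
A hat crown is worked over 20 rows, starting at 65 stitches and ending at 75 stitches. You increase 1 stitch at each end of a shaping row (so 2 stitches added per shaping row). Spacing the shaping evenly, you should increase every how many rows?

Increase every 4th row.

Stitches to add: |75 − 65| = 10.
Shaping rows needed: 10 / 2 = 5.
20 rows / 5 = every 4 rows.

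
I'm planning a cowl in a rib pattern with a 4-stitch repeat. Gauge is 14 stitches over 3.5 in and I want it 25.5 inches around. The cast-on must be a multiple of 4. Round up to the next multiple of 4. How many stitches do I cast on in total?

104 stitches.

14 / 3.5 = 4 sts per inch.
25.5 × 4 = 102.00 sts.
Next multiple of 4: 104.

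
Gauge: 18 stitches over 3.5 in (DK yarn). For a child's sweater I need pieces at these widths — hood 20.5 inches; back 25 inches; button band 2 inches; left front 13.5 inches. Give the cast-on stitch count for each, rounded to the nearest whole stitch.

hood 105; back 129; button band 10; left front 69.

Rate = 18/3.5 = 5.143 sts per in.
hood: 20.5 × 5.143 = 105.43 → 105.
back: 25 × 5.143 = 128.57 → 129.
button band: 2 × 5.143 = 10.29 → 10.
left front: 13.5 × 5.143 = 69.43 → 69.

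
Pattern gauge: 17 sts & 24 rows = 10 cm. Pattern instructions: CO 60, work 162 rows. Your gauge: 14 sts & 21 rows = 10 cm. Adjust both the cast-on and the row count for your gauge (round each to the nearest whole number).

Stitches: 60 × 14/17 = 49.41 → 49.
Rows: 162 × 21/24 = 141.75 → 142.

Cast on 49 stitches; work 142 rows.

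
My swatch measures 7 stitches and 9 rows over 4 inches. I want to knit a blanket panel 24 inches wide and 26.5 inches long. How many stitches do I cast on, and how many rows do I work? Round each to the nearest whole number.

Cast on 42 stitches and work 60 rows.

Stitch gauge = 7/4 = 1.75 sts/in; 24 × 1.75 = 42.00 → 42 sts.
Row gauge = 9/4 = 2.25 rows/in; 26.5 × 2.25 = 59.62 → 60 rows.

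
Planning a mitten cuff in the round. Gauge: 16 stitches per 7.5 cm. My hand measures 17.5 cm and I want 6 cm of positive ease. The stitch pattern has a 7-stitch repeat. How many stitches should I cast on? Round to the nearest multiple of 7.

Finished = 17.5 + 6 = 23.5 cm.
16 / 7.5 = 2.133 sts/cm.
23.5 × 2.133 = 50.13 sts.
Nearest multiple of 7: 49.

CO 49 sts.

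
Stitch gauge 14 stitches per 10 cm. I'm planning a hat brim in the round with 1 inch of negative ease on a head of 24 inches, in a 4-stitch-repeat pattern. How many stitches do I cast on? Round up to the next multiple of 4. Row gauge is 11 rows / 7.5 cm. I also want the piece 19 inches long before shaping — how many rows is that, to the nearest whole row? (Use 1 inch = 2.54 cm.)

Cast on 84 stitches; work 71 rows.

Finished = 24 − 1 = 23 inches.
23 inches × 2.54 = 58.42 cm.
14/10 = 1.4 sts per cm; 58.42 × 1.4 = 81.79 sts.
Next multiple of 4 → 84.
19 inches = 48.26 cm; × 1.467 = 70.78 → 71 rows.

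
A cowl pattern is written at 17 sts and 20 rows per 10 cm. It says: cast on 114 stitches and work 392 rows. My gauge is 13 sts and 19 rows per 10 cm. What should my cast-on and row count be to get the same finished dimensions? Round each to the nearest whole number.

Stitches: 114 × 13/17 = 87.18 → 87.
Rows: 392 × 19/20 = 372.40 → 372.

Cast on 87 stitches; work 372 rows.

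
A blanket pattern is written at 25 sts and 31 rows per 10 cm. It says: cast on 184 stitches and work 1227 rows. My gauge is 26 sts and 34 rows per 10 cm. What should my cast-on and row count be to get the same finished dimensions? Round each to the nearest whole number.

Stitches: 184 × 26/25 = 191.36 → 191.
Rows: 1227 × 34/31 = 1345.74 → 1346.

Cast on 191 stitches; work 1346 rows.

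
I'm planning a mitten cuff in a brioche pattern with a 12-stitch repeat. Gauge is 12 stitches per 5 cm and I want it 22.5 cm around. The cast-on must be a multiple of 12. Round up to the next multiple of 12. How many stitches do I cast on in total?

CO 60 sts.

12 / 5 = 2.4 sts per cm.
22.5 × 2.4 = 54.00 sts.
Next multiple of 12: 60.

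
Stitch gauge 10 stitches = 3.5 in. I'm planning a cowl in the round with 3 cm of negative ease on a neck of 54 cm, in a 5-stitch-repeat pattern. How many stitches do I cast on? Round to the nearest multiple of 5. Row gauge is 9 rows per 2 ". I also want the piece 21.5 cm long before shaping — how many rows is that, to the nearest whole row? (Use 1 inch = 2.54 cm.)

Cast on 55 stitches; work 38 rows.

Finished = 54 − 3 = 51 cm.
51 cm × 1/2.54 = 20.08 inches.
10/3.5 = 2.857 sts per in; 20.08 × 2.857 = 57.37 sts.
Nearest multiple of 5 → 55.
21.5 cm = 8.46 inches; × 4.5 = 38.09 → 38 rows.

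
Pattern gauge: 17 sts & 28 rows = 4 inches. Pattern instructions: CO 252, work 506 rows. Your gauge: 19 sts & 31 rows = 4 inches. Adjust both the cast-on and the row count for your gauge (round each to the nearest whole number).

Stitches: 252 × 19/17 = 281.65 → 282.
Rows: 506 × 31/28 = 560.21 → 560.

Cast on 282 stitches; work 560 rows.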